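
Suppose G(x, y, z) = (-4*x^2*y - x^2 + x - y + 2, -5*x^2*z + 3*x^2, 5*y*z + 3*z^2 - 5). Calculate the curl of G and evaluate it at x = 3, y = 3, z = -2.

(35, 0, 115)

(∇×G)₁ = ∂G₃/∂y − ∂G₂/∂z = 5*x^2 + 5*z
(∇×G)₂ = ∂G₁/∂z − ∂G₃/∂x = 0
(∇×G)₃ = ∂G₂/∂x − ∂G₁/∂y = 4*x^2 - 10*x*z + 6*x + 1
∇×G = (5*x^2 + 5*z, 0, 4*x^2 - 10*x*z + 6*x + 1)
At (3, 3, -2): (35, 0, 115).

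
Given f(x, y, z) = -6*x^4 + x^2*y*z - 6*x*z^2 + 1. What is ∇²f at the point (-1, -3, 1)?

-66

∂²f/∂x² = 2*(-36*x^2 + y*z)
∂²f/∂y² = 0
∂²f/∂z² = -12*x
∇²f = -72*x^2 - 12*x + 2*y*z
At (-1, -3, 1): -66.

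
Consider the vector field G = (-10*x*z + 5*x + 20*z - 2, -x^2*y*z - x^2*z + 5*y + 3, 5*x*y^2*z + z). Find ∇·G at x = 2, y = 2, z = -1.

∂G₁/∂x = -10*z + 5
∂G₂/∂y = -x^2*z + 5
∂G₃/∂z = 5*x*y^2 + 1
∇·G = -x^2*z + 5*x*y^2 - 10*z + 11
At (2, 2, -1): 65.

65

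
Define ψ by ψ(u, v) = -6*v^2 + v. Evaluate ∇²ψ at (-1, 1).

∂²ψ/∂u² = 0
∂²ψ/∂v² = -12
∇²ψ = -12
At (-1, 1): -12.

-12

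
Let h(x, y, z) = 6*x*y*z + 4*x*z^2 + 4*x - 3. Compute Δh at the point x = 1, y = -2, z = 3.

8

∂²h/∂x² = 0
∂²h/∂y² = 0
∂²h/∂z² = 8*x
∇²h = 8*x
At (1, -2, 3): 8.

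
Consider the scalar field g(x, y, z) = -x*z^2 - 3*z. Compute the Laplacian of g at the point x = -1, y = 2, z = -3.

∂²g/∂x² = 0
∂²g/∂y² = 0
∂²g/∂z² = -2*x
∇²g = -2*x
At (-1, 2, -3): 2.

2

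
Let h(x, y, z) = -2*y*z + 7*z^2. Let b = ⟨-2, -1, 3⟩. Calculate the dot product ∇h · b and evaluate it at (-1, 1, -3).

-138

∂h/∂x = 0
∂h/∂y = -2*z
∂h/∂z = -2*y + 14*z
∇h at (-1, 1, -3) = (0, 6, -44)
∇h · b = (0)(-2) + (6)(-1) + (-44)(3) = -138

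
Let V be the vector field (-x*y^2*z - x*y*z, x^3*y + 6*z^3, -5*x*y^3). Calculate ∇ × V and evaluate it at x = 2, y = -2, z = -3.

(-282, -44, -6)

(∇×V)₁ = ∂V₃/∂y − ∂V₂/∂z = -15*x*y^2 - 18*z^2
(∇×V)₂ = ∂V₁/∂z − ∂V₃/∂x = -x*y^2 - x*y + 5*y^3
(∇×V)₃ = ∂V₂/∂x − ∂V₁/∂y = 3*x^2*y + 2*x*y*z + x*z
∇×V = (-15*x*y^2 - 18*z^2, -x*y^2 - x*y + 5*y^3, 3*x^2*y + 2*x*y*z + x*z)
At (2, -2, -3): (-282, -44, -6).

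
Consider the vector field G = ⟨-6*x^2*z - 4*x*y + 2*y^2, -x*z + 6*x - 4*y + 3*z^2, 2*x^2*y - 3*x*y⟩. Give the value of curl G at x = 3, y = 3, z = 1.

(6, -81, 5)

(∇×G)₁ = ∂G₃/∂y − ∂G₂/∂z = 2*x^2 - 2*x - 6*z
(∇×G)₂ = ∂G₁/∂z − ∂G₃/∂x = -6*x^2 - 4*x*y + 3*y
(∇×G)₃ = ∂G₂/∂x − ∂G₁/∂y = 4*x - 4*y - z + 6
∇×G = (2*x^2 - 2*x - 6*z, -6*x^2 - 4*x*y + 3*y, 4*x - 4*y - z + 6)
At (3, 3, 1): (6, -81, 5).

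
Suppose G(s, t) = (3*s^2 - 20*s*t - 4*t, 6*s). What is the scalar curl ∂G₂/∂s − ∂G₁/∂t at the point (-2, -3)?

-30

∂G₂/∂s = 6
∂G₁/∂t = -20*s - 4
Scalar curl = 20*s + 10
At (-2, -3): -30.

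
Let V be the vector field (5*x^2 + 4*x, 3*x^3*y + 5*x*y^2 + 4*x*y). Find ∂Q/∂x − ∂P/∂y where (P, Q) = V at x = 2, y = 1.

45

∂V₂/∂x = 9*x^2*y + 5*y^2 + 4*y
∂V₁/∂y = 0
Scalar curl = 9*x^2*y + 5*y^2 + 4*y
At (2, 1): 45.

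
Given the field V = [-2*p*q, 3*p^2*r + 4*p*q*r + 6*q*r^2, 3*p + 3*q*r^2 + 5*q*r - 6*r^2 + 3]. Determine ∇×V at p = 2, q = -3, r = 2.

(106, -3, 4)

(∇×V)₁ = ∂V₃/∂q − ∂V₂/∂r = -3*p^2 - 4*p*q - 12*q*r + 3*r^2 + 5*r
(∇×V)₂ = ∂V₁/∂r − ∂V₃/∂p = -3
(∇×V)₃ = ∂V₂/∂p − ∂V₁/∂q = 6*p*r + 2*p + 4*q*r
∇×V = (-3*p^2 - 4*p*q - 12*q*r + 3*r^2 + 5*r, -3, 6*p*r + 2*p + 4*q*r)
At (2, -3, 2): (106, -3, 4).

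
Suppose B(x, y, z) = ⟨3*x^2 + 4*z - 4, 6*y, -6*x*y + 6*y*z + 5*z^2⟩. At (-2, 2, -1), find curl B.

(∇×B)₁ = ∂B₃/∂y − ∂B₂/∂z = -6*x + 6*z
(∇×B)₂ = ∂B₁/∂z − ∂B₃/∂x = 6*y + 4
(∇×B)₃ = ∂B₂/∂x − ∂B₁/∂y = 0
∇×B = (-6*x + 6*z, 6*y + 4, 0)
At (-2, 2, -1): (6, 16, 0).

(6, 16, 0)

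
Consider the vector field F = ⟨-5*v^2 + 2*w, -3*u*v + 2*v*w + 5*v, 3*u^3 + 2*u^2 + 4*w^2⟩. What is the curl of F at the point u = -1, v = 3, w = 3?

(∇×F)₁ = ∂F₃/∂v − ∂F₂/∂w = -2*v
(∇×F)₂ = ∂F₁/∂w − ∂F₃/∂u = -9*u^2 - 4*u + 2
(∇×F)₃ = ∂F₂/∂u − ∂F₁/∂v = 7*v
∇×F = (-2*v, -9*u^2 - 4*u + 2, 7*v)
At (-1, 3, 3): (-6, -3, 21).

(-6, -3, 21)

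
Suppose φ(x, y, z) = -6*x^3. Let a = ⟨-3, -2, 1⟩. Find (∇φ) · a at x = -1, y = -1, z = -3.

54

∂φ/∂x = -18*x^2
∂φ/∂y = 0
∂φ/∂z = 0
∇φ at (-1, -1, -3) = (-18, 0, 0)
∇φ · a = (-18)(-3) + (0)(-2) + (0)(1) = 54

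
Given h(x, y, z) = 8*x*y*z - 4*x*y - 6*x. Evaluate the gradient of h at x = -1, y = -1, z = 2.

∂h/∂x = 8*y*z - 4*y - 6
∂h/∂y = 8*x*z - 4*x
∂h/∂z = 8*x*y
∇h = (8*y*z - 4*y - 6, 8*x*z - 4*x, 8*x*y)
At (-1, -1, 2): (-18, -12, 8).

(-18, -12, 8)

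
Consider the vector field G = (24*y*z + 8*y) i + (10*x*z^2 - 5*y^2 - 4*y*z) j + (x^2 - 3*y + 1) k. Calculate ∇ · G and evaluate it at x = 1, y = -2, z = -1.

24

∂G₁/∂x = 0
∂G₂/∂y = -10*y - 4*z
∂G₃/∂z = 0
∇·G = -10*y - 4*z
At (1, -2, -1): 24.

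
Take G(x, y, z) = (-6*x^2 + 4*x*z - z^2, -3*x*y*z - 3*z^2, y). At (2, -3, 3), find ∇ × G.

(∇×G)₁ = ∂G₃/∂y − ∂G₂/∂z = 3*x*y + 6*z + 1
(∇×G)₂ = ∂G₁/∂z − ∂G₃/∂x = 4*x - 2*z
(∇×G)₃ = ∂G₂/∂x − ∂G₁/∂y = -3*y*z
∇×G = (3*x*y + 6*z + 1, 4*x - 2*z, -3*y*z)
At (2, -3, 3): (1, 2, 27).

(1, 2, 27)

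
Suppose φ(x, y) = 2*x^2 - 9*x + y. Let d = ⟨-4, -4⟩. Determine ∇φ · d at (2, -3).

∂φ/∂x = 4*x - 9
∂φ/∂y = 1
∇φ at (2, -3) = (-1, 1)
∇φ · d = (-1)(-4) + (1)(-4) = 0

0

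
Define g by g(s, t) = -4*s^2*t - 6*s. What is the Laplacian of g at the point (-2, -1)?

∂²g/∂s² = -8*t
∂²g/∂t² = 0
∇²g = -8*t
At (-2, -1): 8.

8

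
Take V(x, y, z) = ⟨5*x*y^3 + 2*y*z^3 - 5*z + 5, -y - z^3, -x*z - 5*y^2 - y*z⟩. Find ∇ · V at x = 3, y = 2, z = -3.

34

∂V₁/∂x = 5*y^3
∂V₂/∂y = -1
∂V₃/∂z = -x - y
∇·V = -x + 5*y^3 - y - 1
At (3, 2, -3): 34.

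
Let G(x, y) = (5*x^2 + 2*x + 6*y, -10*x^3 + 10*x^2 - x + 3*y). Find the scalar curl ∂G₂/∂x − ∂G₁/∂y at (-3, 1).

-337

∂G₂/∂x = -30*x^2 + 20*x - 1
∂G₁/∂y = 6
Scalar curl = -30*x^2 + 20*x - 7
At (-3, 1): -337.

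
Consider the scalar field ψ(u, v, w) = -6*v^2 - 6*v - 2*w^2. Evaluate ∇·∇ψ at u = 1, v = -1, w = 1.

-16

∂²ψ/∂u² = 0
∂²ψ/∂v² = -12
∂²ψ/∂w² = -4
∇²ψ = -16
At (1, -1, 1): -16.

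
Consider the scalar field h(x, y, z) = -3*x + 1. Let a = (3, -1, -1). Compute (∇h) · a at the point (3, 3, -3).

∂h/∂x = -3
∂h/∂y = 0
∂h/∂z = 0
∇h at (3, 3, -3) = (-3, 0, 0)
∇h · a = (-3)(3) + (0)(-1) + (0)(-1) = -9

-9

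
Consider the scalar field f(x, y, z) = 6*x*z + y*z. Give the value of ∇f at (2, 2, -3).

∂f/∂x = 6*z
∂f/∂y = z
∂f/∂z = 6*x + y
∇f = (6*z, z, 6*x + y)
At (2, 2, -3): (-18, -3, 14).

(-18, -3, 14)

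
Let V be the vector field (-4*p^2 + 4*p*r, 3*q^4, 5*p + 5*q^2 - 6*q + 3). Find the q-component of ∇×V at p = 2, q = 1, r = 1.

(∇×V)_2 = ∂V₁/∂r − ∂V₃/∂p
= 4*p − (5)
= 4*p - 5
At (2, 1, 1): 3.

3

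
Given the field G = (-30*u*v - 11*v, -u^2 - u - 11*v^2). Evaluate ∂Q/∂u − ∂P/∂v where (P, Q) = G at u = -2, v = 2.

∂G₂/∂u = -2*u - 1
∂G₁/∂v = -30*u - 11
Scalar curl = 28*u + 10
At (-2, 2): -46.

-46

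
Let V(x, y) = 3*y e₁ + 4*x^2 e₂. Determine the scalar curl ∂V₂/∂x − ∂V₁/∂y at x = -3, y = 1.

∂V₂/∂x = 8*x
∂V₁/∂y = 3
Scalar curl = 8*x - 3
At (-3, 1): -27.

-27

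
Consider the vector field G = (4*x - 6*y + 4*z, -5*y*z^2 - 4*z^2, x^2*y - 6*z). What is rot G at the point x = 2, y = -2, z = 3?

(∇×G)₁ = ∂G₃/∂y − ∂G₂/∂z = x^2 + 10*y*z + 8*z
(∇×G)₂ = ∂G₁/∂z − ∂G₃/∂x = -2*x*y + 4
(∇×G)₃ = ∂G₂/∂x − ∂G₁/∂y = 6
∇×G = (x^2 + 10*y*z + 8*z, -2*x*y + 4, 6)
At (2, -2, 3): (-32, 12, 6).

(-32, 12, 6)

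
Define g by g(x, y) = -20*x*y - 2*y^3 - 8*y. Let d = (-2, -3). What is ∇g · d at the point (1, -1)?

∂g/∂x = -20*y
∂g/∂y = -20*x - 6*y^2 - 8
∇g at (1, -1) = (20, -34)
∇g · d = (20)(-2) + (-34)(-3) = 62

62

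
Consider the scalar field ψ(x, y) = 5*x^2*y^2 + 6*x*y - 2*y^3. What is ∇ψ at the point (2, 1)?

∂ψ/∂x = 10*x*y^2 + 6*y
∂ψ/∂y = 10*x^2*y + 6*x - 6*y^2
∇ψ = (10*x*y^2 + 6*y, 10*x^2*y + 6*x - 6*y^2)
At (2, 1): (26, 46).

(26, 46)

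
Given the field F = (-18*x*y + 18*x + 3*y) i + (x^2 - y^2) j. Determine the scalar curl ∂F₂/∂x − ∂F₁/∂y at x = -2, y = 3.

-43

∂F₂/∂x = 2*x
∂F₁/∂y = -18*x + 3
Scalar curl = 20*x - 3
At (-2, 3): -43.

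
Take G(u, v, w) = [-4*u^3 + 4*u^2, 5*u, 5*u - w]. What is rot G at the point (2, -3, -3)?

(0, -5, 5)

(∇×G)₁ = ∂G₃/∂v − ∂G₂/∂w = 0
(∇×G)₂ = ∂G₁/∂w − ∂G₃/∂u = -5
(∇×G)₃ = ∂G₂/∂u − ∂G₁/∂v = 5
∇×G = (0, -5, 5)
At (2, -3, -3): (0, -5, 5).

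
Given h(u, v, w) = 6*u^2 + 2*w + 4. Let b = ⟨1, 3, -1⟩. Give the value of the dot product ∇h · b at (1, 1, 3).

∂h/∂u = 12*u
∂h/∂v = 0
∂h/∂w = 2
∇h at (1, 1, 3) = (12, 0, 2)
∇h · b = (12)(1) + (0)(3) + (2)(-1) = 10

10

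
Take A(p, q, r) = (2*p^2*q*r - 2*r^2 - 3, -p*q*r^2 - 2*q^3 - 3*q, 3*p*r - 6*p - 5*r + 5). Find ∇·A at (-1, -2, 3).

-2

∂A₁/∂p = 4*p*q*r
∂A₂/∂q = -p*r^2 - 6*q^2 - 3
∂A₃/∂r = 3*p - 5
∇·A = 4*p*q*r - p*r^2 + 3*p - 6*q^2 - 8
At (-1, -2, 3): -2.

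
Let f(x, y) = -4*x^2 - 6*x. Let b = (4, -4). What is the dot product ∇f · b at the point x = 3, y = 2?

-120

∂f/∂x = -8*x - 6
∂f/∂y = 0
∇f at (3, 2) = (-30, 0)
∇f · b = (-30)(4) + (0)(-4) = -120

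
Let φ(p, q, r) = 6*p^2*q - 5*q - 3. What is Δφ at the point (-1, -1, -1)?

-12

∂²φ/∂p² = 12*q
∂²φ/∂q² = 0
∂²φ/∂r² = 0
∇²φ = 12*q
At (-1, -1, -1): -12.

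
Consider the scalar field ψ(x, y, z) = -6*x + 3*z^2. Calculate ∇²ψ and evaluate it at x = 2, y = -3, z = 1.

∂²ψ/∂x² = 0
∂²ψ/∂y² = 0
∂²ψ/∂z² = 6
∇²ψ = 6
At (2, -3, 1): 6.

6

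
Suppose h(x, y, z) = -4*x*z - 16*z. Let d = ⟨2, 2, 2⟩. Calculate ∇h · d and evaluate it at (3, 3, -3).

∂h/∂x = -4*z
∂h/∂y = 0
∂h/∂z = -4*x - 16
∇h at (3, 3, -3) = (12, 0, -28)
∇h · d = (12)(2) + (0)(2) + (-28)(2) = -32

-32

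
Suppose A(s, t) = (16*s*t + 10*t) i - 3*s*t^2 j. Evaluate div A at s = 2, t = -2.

-8

∂A₁/∂s = 16*t
∂A₂/∂t = -6*s*t
∇·A = -6*s*t + 16*t
At (2, -2): -8.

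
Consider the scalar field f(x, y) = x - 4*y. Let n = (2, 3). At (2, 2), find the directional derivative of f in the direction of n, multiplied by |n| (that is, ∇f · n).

∂f/∂x = 1
∂f/∂y = -4
∇f at (2, 2) = (1, -4)
∇f · n = (1)(2) + (-4)(3) = -10

-10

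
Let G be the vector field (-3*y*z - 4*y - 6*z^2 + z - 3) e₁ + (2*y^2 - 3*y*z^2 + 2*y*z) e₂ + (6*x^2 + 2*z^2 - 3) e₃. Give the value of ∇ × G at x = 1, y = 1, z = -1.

(-8, -2, 1)

(∇×G)₁ = ∂G₃/∂y − ∂G₂/∂z = 6*y*z - 2*y
(∇×G)₂ = ∂G₁/∂z − ∂G₃/∂x = -12*x - 3*y - 12*z + 1
(∇×G)₃ = ∂G₂/∂x − ∂G₁/∂y = 3*z + 4
∇×G = (6*y*z - 2*y, -12*x - 3*y - 12*z + 1, 3*z + 4)
At (1, 1, -1): (-8, -2, 1).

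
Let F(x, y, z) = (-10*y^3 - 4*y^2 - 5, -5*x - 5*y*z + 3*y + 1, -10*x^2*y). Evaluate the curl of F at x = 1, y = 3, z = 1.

(∇×F)₁ = ∂F₃/∂y − ∂F₂/∂z = -10*x^2 + 5*y
(∇×F)₂ = ∂F₁/∂z − ∂F₃/∂x = 20*x*y
(∇×F)₃ = ∂F₂/∂x − ∂F₁/∂y = 30*y^2 + 8*y - 5
∇×F = (-10*x^2 + 5*y, 20*x*y, 30*y^2 + 8*y - 5)
At (1, 3, 1): (5, 60, 289).

(5, 60, 289)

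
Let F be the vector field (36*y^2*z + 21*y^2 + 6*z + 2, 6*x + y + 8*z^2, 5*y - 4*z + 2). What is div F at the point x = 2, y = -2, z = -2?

-3

∂F₁/∂x = 0
∂F₂/∂y = 1
∂F₃/∂z = -4
∇·F = -3
At (2, -2, -2): -3.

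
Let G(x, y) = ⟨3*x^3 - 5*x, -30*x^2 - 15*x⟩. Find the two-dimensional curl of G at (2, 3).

∂G₂/∂x = -60*x - 15
∂G₁/∂y = 0
Scalar curl = -60*x - 15
At (2, 3): -135.

-135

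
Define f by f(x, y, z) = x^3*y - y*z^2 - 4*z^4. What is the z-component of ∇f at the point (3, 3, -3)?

450

(∇f)_3 = ∂f/∂z = -2*y*z - 16*z^3
At (3, 3, -3): 450.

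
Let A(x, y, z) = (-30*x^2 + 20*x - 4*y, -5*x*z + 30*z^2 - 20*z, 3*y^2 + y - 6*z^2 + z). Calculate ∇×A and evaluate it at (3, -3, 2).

(∇×A)₁ = ∂A₃/∂y − ∂A₂/∂z = 5*x + 6*y - 60*z + 21
(∇×A)₂ = ∂A₁/∂z − ∂A₃/∂x = 0
(∇×A)₃ = ∂A₂/∂x − ∂A₁/∂y = -5*z + 4
∇×A = (5*x + 6*y - 60*z + 21, 0, -5*z + 4)
At (3, -3, 2): (-102, 0, -6).

(-102, 0, -6)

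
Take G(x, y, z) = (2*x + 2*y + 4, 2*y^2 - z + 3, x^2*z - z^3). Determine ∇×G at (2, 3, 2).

(1, -8, -2)

(∇×G)₁ = ∂G₃/∂y − ∂G₂/∂z = 1
(∇×G)₂ = ∂G₁/∂z − ∂G₃/∂x = -2*x*z
(∇×G)₃ = ∂G₂/∂x − ∂G₁/∂y = -2
∇×G = (1, -2*x*z, -2)
At (2, 3, 2): (1, -8, -2).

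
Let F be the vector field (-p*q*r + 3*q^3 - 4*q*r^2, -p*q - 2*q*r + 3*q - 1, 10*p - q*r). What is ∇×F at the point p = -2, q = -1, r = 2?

(∇×F)₁ = ∂F₃/∂q − ∂F₂/∂r = 2*q - r
(∇×F)₂ = ∂F₁/∂r − ∂F₃/∂p = -p*q - 8*q*r - 10
(∇×F)₃ = ∂F₂/∂p − ∂F₁/∂q = p*r - 9*q^2 - q + 4*r^2
∇×F = (2*q - r, -p*q - 8*q*r - 10, p*r - 9*q^2 - q + 4*r^2)
At (-2, -1, 2): (-4, 4, 4).

(-4, 4, 4)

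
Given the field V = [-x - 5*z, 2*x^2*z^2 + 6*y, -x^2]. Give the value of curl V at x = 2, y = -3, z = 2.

(∇×V)₁ = ∂V₃/∂y − ∂V₂/∂z = -4*x^2*z
(∇×V)₂ = ∂V₁/∂z − ∂V₃/∂x = 2*x - 5
(∇×V)₃ = ∂V₂/∂x − ∂V₁/∂y = 4*x*z^2
∇×V = (-4*x^2*z, 2*x - 5, 4*x*z^2)
At (2, -3, 2): (-32, -1, 32).

(-32, -1, 32)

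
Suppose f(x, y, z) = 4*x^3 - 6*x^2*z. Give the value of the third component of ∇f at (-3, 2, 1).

-54

(∇f)_3 = ∂f/∂z = -6*x^2
At (-3, 2, 1): -54.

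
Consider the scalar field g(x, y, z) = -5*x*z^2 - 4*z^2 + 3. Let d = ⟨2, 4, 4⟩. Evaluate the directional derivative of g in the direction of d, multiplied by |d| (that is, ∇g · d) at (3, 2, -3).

∂g/∂x = -5*z^2
∂g/∂y = 0
∂g/∂z = -10*x*z - 8*z
∇g at (3, 2, -3) = (-45, 0, 114)
∇g · d = (-45)(2) + (0)(4) + (114)(4) = 366

366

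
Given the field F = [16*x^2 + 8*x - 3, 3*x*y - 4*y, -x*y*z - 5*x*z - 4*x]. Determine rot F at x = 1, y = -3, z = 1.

(-1, 6, -9)

(∇×F)₁ = ∂F₃/∂y − ∂F₂/∂z = -x*z
(∇×F)₂ = ∂F₁/∂z − ∂F₃/∂x = y*z + 5*z + 4
(∇×F)₃ = ∂F₂/∂x − ∂F₁/∂y = 3*y
∇×F = (-x*z, y*z + 5*z + 4, 3*y)
At (1, -3, 1): (-1, 6, -9).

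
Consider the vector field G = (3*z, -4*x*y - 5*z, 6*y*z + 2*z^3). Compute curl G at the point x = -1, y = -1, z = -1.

(∇×G)₁ = ∂G₃/∂y − ∂G₂/∂z = 6*z + 5
(∇×G)₂ = ∂G₁/∂z − ∂G₃/∂x = 3
(∇×G)₃ = ∂G₂/∂x − ∂G₁/∂y = -4*y
∇×G = (6*z + 5, 3, -4*y)
At (-1, -1, -1): (-1, 3, 4).

(-1, 3, 4)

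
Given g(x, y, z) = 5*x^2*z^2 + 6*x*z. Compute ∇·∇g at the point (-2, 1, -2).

80

∂²g/∂x² = 10*z^2
∂²g/∂y² = 0
∂²g/∂z² = 10*x^2
∇²g = 10*x^2 + 10*z^2
At (-2, 1, -2): 80.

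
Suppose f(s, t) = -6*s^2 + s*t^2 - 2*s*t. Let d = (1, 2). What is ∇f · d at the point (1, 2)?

∂f/∂s = -12*s + t^2 - 2*t
∂f/∂t = 2*s*t - 2*s
∇f at (1, 2) = (-12, 2)
∇f · d = (-12)(1) + (2)(2) = -8

-8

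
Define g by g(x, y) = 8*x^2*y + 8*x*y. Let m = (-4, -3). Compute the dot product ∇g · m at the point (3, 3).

-960

∂g/∂x = 16*x*y + 8*y
∂g/∂y = 8*x^2 + 8*x
∇g at (3, 3) = (168, 96)
∇g · m = (168)(-4) + (96)(-3) = -960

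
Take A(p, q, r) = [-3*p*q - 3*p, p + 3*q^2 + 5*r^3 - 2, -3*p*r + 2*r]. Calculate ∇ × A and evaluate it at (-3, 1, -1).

(∇×A)₁ = ∂A₃/∂q − ∂A₂/∂r = -15*r^2
(∇×A)₂ = ∂A₁/∂r − ∂A₃/∂p = 3*r
(∇×A)₃ = ∂A₂/∂p − ∂A₁/∂q = 3*p + 1
∇×A = (-15*r^2, 3*r, 3*p + 1)
At (-3, 1, -1): (-15, -3, -8).

(-15, -3, -8)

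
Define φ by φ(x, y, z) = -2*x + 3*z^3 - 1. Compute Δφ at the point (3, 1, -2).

∂²φ/∂x² = 0
∂²φ/∂y² = 0
∂²φ/∂z² = 18*z
∇²φ = 18*z
At (3, 1, -2): -36.

-36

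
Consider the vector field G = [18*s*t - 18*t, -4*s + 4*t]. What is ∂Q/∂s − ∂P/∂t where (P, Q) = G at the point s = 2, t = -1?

-22

∂G₂/∂s = -4
∂G₁/∂t = 18*s - 18
Scalar curl = -18*s + 14
At (2, -1): -22.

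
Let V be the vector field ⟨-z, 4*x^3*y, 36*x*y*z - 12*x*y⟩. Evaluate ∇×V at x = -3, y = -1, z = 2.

(∇×V)₁ = ∂V₃/∂y − ∂V₂/∂z = 36*x*z - 12*x
(∇×V)₂ = ∂V₁/∂z − ∂V₃/∂x = -36*y*z + 12*y - 1
(∇×V)₃ = ∂V₂/∂x − ∂V₁/∂y = 12*x^2*y
∇×V = (36*x*z - 12*x, -36*y*z + 12*y - 1, 12*x^2*y)
At (-3, -1, 2): (-180, 59, -108).

(-180, 59, -108)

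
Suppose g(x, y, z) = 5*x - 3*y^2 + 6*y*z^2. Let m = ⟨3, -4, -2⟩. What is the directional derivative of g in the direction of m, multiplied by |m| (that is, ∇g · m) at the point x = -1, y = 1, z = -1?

39

∂g/∂x = 5
∂g/∂y = -6*y + 6*z^2
∂g/∂z = 12*y*z
∇g at (-1, 1, -1) = (5, 0, -12)
∇g · m = (5)(3) + (0)(-4) + (-12)(-2) = 39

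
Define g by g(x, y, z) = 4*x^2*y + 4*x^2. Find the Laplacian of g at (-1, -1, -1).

∂²g/∂x² = 8*(y + 1)
∂²g/∂y² = 0
∂²g/∂z² = 0
∇²g = 8*y + 8
At (-1, -1, -1): 0.

0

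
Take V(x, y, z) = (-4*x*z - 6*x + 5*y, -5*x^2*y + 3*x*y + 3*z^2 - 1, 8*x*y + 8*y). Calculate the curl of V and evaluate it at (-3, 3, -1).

(∇×V)₁ = ∂V₃/∂y − ∂V₂/∂z = 8*x - 6*z + 8
(∇×V)₂ = ∂V₁/∂z − ∂V₃/∂x = -4*x - 8*y
(∇×V)₃ = ∂V₂/∂x − ∂V₁/∂y = -10*x*y + 3*y - 5
∇×V = (8*x - 6*z + 8, -4*x - 8*y, -10*x*y + 3*y - 5)
At (-3, 3, -1): (-10, -12, 94).

(-10, -12, 94)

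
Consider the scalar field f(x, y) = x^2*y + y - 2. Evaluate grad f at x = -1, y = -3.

∂f/∂x = 2*x*y
∂f/∂y = x^2 + 1
∇f = (2*x*y, x^2 + 1)
At (-1, -3): (6, 2).

(6, 2)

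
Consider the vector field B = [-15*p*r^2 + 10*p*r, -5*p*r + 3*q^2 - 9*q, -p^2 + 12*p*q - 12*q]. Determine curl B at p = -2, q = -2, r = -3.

(-46, -180, 15)

(∇×B)₁ = ∂B₃/∂q − ∂B₂/∂r = 17*p - 12
(∇×B)₂ = ∂B₁/∂r − ∂B₃/∂p = -30*p*r + 12*p - 12*q
(∇×B)₃ = ∂B₂/∂p − ∂B₁/∂q = -5*r
∇×B = (17*p - 12, -30*p*r + 12*p - 12*q, -5*r)
At (-2, -2, -3): (-46, -180, 15).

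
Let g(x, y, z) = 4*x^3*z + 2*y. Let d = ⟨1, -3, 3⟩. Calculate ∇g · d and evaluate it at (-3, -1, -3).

∂g/∂x = 12*x^2*z
∂g/∂y = 2
∂g/∂z = 4*x^3
∇g at (-3, -1, -3) = (-324, 2, -108)
∇g · d = (-324)(1) + (2)(-3) + (-108)(3) = -654

-654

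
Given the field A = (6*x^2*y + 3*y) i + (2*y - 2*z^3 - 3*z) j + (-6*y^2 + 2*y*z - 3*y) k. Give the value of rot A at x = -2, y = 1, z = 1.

(-4, 0, -27)

(∇×A)₁ = ∂A₃/∂y − ∂A₂/∂z = -12*y + 6*z^2 + 2*z
(∇×A)₂ = ∂A₁/∂z − ∂A₃/∂x = 0
(∇×A)₃ = ∂A₂/∂x − ∂A₁/∂y = -6*x^2 - 3
∇×A = (-12*y + 6*z^2 + 2*z, 0, -6*x^2 - 3)
At (-2, 1, 1): (-4, 0, -27).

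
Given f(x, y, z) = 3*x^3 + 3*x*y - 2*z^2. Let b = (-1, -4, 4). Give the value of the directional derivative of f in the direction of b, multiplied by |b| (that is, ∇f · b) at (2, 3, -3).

-21

∂f/∂x = 9*x^2 + 3*y
∂f/∂y = 3*x
∂f/∂z = -4*z
∇f at (2, 3, -3) = (45, 6, 12)
∇f · b = (45)(-1) + (6)(-4) + (12)(4) = -21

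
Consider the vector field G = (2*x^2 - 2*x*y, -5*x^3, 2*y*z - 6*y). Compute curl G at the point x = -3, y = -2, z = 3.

(0, 0, -141)

(∇×G)₁ = ∂G₃/∂y − ∂G₂/∂z = 2*z - 6
(∇×G)₂ = ∂G₁/∂z − ∂G₃/∂x = 0
(∇×G)₃ = ∂G₂/∂x − ∂G₁/∂y = -15*x^2 + 2*x
∇×G = (2*z - 6, 0, -15*x^2 + 2*x)
At (-3, -2, 3): (0, 0, -141).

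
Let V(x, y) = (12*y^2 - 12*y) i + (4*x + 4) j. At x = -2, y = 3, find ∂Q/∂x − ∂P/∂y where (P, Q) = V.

∂V₂/∂x = 4
∂V₁/∂y = 24*y - 12
Scalar curl = -24*y + 16
At (-2, 3): -56.

-56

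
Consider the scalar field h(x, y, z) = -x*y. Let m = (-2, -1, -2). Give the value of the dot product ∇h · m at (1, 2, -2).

∂h/∂x = -y
∂h/∂y = -x
∂h/∂z = 0
∇h at (1, 2, -2) = (-2, -1, 0)
∇h · m = (-2)(-2) + (-1)(-1) + (0)(-2) = 5

5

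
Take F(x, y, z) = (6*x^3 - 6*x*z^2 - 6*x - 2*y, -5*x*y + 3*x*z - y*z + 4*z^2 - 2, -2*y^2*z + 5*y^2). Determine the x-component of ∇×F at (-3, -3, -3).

-36

(∇×F)_1 = ∂F₃/∂y − ∂F₂/∂z
= -4*y*z + 10*y − (3*x - y + 8*z)
= -3*x - 4*y*z + 11*y - 8*z
At (-3, -3, -3): -36.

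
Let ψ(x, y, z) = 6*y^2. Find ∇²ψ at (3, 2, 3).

∂²ψ/∂x² = 0
∂²ψ/∂y² = 12
∂²ψ/∂z² = 0
∇²ψ = 12
At (3, 2, 3): 12.

12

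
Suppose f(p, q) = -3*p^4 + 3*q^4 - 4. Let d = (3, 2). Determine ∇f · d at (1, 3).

∂f/∂p = -12*p^3
∂f/∂q = 12*q^3
∇f at (1, 3) = (-12, 324)
∇f · d = (-12)(3) + (324)(2) = 612

612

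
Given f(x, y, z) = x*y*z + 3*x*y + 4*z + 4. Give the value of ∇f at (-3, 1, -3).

∂f/∂x = y*z + 3*y
∂f/∂y = x*z + 3*x
∂f/∂z = x*y + 4
∇f = (y*z + 3*y, x*z + 3*x, x*y + 4)
At (-3, 1, -3): (0, 0, 1).

(0, 0, 1)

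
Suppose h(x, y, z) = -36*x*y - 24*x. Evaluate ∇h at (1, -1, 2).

(12, -36, 0)

∂h/∂x = -36*y - 24
∂h/∂y = -36*x
∂h/∂z = 0
∇h = (-36*y - 24, -36*x, 0)
At (1, -1, 2): (12, -36, 0).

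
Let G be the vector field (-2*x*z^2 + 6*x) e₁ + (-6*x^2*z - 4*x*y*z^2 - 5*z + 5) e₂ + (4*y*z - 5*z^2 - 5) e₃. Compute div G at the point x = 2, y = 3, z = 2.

-42

∂G₁/∂x = -2*z^2 + 6
∂G₂/∂y = -4*x*z^2
∂G₃/∂z = 4*y - 10*z
∇·G = -4*x*z^2 + 4*y - 2*z^2 - 10*z + 6
At (2, 3, 2): -42.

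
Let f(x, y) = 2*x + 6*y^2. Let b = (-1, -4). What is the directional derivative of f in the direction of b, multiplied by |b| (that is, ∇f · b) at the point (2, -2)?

94

∂f/∂x = 2
∂f/∂y = 12*y
∇f at (2, -2) = (2, -24)
∇f · b = (2)(-1) + (-24)(-4) = 94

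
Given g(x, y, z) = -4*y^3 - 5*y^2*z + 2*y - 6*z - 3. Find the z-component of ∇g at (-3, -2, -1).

(∇g)_3 = ∂g/∂z = -5*y^2 - 6
At (-3, -2, -1): -26.

-26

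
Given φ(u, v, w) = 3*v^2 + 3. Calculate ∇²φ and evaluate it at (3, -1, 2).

6

∂²φ/∂u² = 0
∂²φ/∂v² = 6
∂²φ/∂w² = 0
∇²φ = 6
At (3, -1, 2): 6.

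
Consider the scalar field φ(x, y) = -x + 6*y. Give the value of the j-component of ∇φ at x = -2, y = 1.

6

(∇φ)_2 = ∂φ/∂y = 6
At (-2, 1): 6.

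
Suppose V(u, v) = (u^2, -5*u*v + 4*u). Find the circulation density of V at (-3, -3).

19

∂V₂/∂u = -5*v + 4
∂V₁/∂v = 0
Scalar curl = -5*v + 4
At (-3, -3): 19.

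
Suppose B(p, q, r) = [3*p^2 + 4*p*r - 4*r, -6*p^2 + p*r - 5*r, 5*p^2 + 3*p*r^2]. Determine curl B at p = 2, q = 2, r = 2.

(∇×B)₁ = ∂B₃/∂q − ∂B₂/∂r = -p + 5
(∇×B)₂ = ∂B₁/∂r − ∂B₃/∂p = -6*p - 3*r^2 - 4
(∇×B)₃ = ∂B₂/∂p − ∂B₁/∂q = -12*p + r
∇×B = (-p + 5, -6*p - 3*r^2 - 4, -12*p + r)
At (2, 2, 2): (3, -28, -22).

(3, -28, -22)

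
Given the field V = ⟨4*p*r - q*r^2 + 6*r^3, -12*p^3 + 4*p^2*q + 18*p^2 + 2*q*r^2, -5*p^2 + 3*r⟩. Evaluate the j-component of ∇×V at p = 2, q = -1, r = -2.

(∇×V)_2 = ∂V₁/∂r − ∂V₃/∂p
= 4*p - 2*q*r + 18*r^2 − (-10*p)
= 14*p - 2*q*r + 18*r^2
At (2, -1, -2): 96.

96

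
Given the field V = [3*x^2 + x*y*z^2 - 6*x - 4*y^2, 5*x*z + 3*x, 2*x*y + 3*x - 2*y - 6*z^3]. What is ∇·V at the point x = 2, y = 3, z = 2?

-54

∂V₁/∂x = 6*x + y*z^2 - 6
∂V₂/∂y = 0
∂V₃/∂z = -18*z^2
∇·V = 6*x + y*z^2 - 18*z^2 - 6
At (2, 3, 2): -54.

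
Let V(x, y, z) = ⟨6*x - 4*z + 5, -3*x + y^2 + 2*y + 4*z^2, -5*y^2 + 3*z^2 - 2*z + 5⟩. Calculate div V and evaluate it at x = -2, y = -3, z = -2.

-12

∂V₁/∂x = 6
∂V₂/∂y = 2*y + 2
∂V₃/∂z = 6*z - 2
∇·V = 2*y + 6*z + 6
At (-2, -3, -2): -12.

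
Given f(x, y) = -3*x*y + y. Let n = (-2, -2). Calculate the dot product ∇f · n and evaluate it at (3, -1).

10

∂f/∂x = -3*y
∂f/∂y = -3*x + 1
∇f at (3, -1) = (3, -8)
∇f · n = (3)(-2) + (-8)(-2) = 10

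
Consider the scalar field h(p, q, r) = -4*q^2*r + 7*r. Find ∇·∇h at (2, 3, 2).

-16

∂²h/∂p² = 0
∂²h/∂q² = -8*r
∂²h/∂r² = 0
∇²h = -8*r
At (2, 3, 2): -16.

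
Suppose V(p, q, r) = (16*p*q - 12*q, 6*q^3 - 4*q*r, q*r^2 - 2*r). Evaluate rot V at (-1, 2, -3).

(17, 0, 28)

(∇×V)₁ = ∂V₃/∂q − ∂V₂/∂r = 4*q + r^2
(∇×V)₂ = ∂V₁/∂r − ∂V₃/∂p = 0
(∇×V)₃ = ∂V₂/∂p − ∂V₁/∂q = -16*p + 12
∇×V = (4*q + r^2, 0, -16*p + 12)
At (-1, 2, -3): (17, 0, 28).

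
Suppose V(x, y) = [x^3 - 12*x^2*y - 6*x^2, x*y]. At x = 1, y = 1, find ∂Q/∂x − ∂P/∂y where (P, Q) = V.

∂V₂/∂x = y
∂V₁/∂y = -12*x^2
Scalar curl = 12*x^2 + y
At (1, 1): 13.

13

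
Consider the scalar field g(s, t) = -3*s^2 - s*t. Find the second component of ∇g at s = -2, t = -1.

2

(∇g)_2 = ∂g/∂t = -s
At (-2, -1): 2.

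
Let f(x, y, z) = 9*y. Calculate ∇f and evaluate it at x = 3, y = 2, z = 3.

(0, 9, 0)

∂f/∂x = 0
∂f/∂y = 9
∂f/∂z = 0
∇f = (0, 9, 0)
At (3, 2, 3): (0, 9, 0).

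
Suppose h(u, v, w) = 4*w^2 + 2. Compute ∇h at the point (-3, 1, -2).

∂h/∂u = 0
∂h/∂v = 0
∂h/∂w = 8*w
∇h = (0, 0, 8*w)
At (-3, 1, -2): (0, 0, -16).

(0, 0, -16)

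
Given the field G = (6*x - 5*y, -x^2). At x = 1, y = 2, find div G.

6

∂G₁/∂x = 6
∂G₂/∂y = 0
∇·G = 6
At (1, 2): 6.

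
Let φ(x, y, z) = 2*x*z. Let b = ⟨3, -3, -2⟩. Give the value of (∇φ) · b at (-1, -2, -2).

∂φ/∂x = 2*z
∂φ/∂y = 0
∂φ/∂z = 2*x
∇φ at (-1, -2, -2) = (-4, 0, -2)
∇φ · b = (-4)(3) + (0)(-3) + (-2)(-2) = -8

-8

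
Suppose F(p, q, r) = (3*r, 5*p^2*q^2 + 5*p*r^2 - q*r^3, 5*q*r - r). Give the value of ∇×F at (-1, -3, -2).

(-66, 3, -70)

(∇×F)₁ = ∂F₃/∂q − ∂F₂/∂r = -10*p*r + 3*q*r^2 + 5*r
(∇×F)₂ = ∂F₁/∂r − ∂F₃/∂p = 3
(∇×F)₃ = ∂F₂/∂p − ∂F₁/∂q = 10*p*q^2 + 5*r^2
∇×F = (-10*p*r + 3*q*r^2 + 5*r, 3, 10*p*q^2 + 5*r^2)
At (-1, -3, -2): (-66, 3, -70).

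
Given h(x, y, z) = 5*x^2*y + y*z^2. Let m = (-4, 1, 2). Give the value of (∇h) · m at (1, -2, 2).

73

∂h/∂x = 10*x*y
∂h/∂y = 5*x^2 + z^2
∂h/∂z = 2*y*z
∇h at (1, -2, 2) = (-20, 9, -8)
∇h · m = (-20)(-4) + (9)(1) + (-8)(2) = 73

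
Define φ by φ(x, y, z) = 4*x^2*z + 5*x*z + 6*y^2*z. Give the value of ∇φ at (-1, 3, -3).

(9, -108, 53)

∂φ/∂x = 8*x*z + 5*z
∂φ/∂y = 12*y*z
∂φ/∂z = 4*x^2 + 5*x + 6*y^2
∇φ = (8*x*z + 5*z, 12*y*z, 4*x^2 + 5*x + 6*y^2)
At (-1, 3, -3): (9, -108, 53).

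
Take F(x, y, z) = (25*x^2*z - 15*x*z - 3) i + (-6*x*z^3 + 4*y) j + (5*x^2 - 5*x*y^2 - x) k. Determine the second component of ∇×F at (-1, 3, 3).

96

(∇×F)_2 = ∂F₁/∂z − ∂F₃/∂x
= 25*x^2 - 15*x − (10*x - 5*y^2 - 1)
= 25*x^2 - 25*x + 5*y^2 + 1
At (-1, 3, 3): 96.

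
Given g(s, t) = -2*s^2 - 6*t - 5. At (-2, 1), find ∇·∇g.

-4

∂²g/∂s² = -4
∂²g/∂t² = 0
∇²g = -4
At (-2, 1): -4.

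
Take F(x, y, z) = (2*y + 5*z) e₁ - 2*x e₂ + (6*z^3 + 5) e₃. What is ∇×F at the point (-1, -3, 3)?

(0, 5, -4)

(∇×F)₁ = ∂F₃/∂y − ∂F₂/∂z = 0
(∇×F)₂ = ∂F₁/∂z − ∂F₃/∂x = 5
(∇×F)₃ = ∂F₂/∂x − ∂F₁/∂y = -4
∇×F = (0, 5, -4)
At (-1, -3, 3): (0, 5, -4).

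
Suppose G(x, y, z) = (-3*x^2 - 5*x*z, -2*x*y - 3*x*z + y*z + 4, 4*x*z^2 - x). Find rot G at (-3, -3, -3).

(-6, -20, 15)

(∇×G)₁ = ∂G₃/∂y − ∂G₂/∂z = 3*x - y
(∇×G)₂ = ∂G₁/∂z − ∂G₃/∂x = -5*x - 4*z^2 + 1
(∇×G)₃ = ∂G₂/∂x − ∂G₁/∂y = -2*y - 3*z
∇×G = (3*x - y, -5*x - 4*z^2 + 1, -2*y - 3*z)
At (-3, -3, -3): (-6, -20, 15).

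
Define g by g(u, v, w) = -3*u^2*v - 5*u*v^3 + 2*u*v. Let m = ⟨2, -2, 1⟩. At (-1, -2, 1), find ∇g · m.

-62

∂g/∂u = -6*u*v - 5*v^3 + 2*v
∂g/∂v = -3*u^2 - 15*u*v^2 + 2*u
∂g/∂w = 0
∇g at (-1, -2, 1) = (24, 55, 0)
∇g · m = (24)(2) + (55)(-2) + (0)(1) = -62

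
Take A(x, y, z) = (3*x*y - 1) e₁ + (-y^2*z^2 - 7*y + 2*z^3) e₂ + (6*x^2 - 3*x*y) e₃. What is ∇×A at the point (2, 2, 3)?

(∇×A)₁ = ∂A₃/∂y − ∂A₂/∂z = -3*x + 2*y^2*z - 6*z^2
(∇×A)₂ = ∂A₁/∂z − ∂A₃/∂x = -12*x + 3*y
(∇×A)₃ = ∂A₂/∂x − ∂A₁/∂y = -3*x
∇×A = (-3*x + 2*y^2*z - 6*z^2, -12*x + 3*y, -3*x)
At (2, 2, 3): (-36, -18, -6).

(-36, -18, -6)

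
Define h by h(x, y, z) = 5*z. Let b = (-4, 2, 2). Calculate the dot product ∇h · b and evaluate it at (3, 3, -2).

10

∂h/∂x = 0
∂h/∂y = 0
∂h/∂z = 5
∇h at (3, 3, -2) = (0, 0, 5)
∇h · b = (0)(-4) + (0)(2) + (5)(2) = 10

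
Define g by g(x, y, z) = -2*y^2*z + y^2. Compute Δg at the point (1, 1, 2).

∂²g/∂x² = 0
∂²g/∂y² = 2*(-2*z + 1)
∂²g/∂z² = 0
∇²g = -4*z + 2
At (1, 1, 2): -6.

-6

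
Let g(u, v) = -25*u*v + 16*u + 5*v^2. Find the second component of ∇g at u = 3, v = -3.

-105

(∇g)_2 = ∂g/∂v = -25*u + 10*v
At (3, -3): -105.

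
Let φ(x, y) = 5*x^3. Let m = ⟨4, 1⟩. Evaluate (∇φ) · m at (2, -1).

240

∂φ/∂x = 15*x^2
∂φ/∂y = 0
∇φ at (2, -1) = (60, 0)
∇φ · m = (60)(4) + (0)(1) = 240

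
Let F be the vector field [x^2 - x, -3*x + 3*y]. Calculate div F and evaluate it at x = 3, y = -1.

∂F₁/∂x = 2*x - 1
∂F₂/∂y = 3
∇·F = 2*x + 2
At (3, -1): 8.

8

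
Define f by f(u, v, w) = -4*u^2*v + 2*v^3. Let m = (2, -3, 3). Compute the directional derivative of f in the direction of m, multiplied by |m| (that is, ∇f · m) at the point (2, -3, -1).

-18

∂f/∂u = -8*u*v
∂f/∂v = -4*u^2 + 6*v^2
∂f/∂w = 0
∇f at (2, -3, -1) = (48, 38, 0)
∇f · m = (48)(2) + (38)(-3) + (0)(3) = -18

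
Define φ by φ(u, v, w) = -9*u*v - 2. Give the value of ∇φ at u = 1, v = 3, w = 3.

(-27, -9, 0)

∂φ/∂u = -9*v
∂φ/∂v = -9*u
∂φ/∂w = 0
∇φ = (-9*v, -9*u, 0)
At (1, 3, 3): (-27, -9, 0).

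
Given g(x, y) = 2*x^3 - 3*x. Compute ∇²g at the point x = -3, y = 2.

∂²g/∂x² = 12*x
∂²g/∂y² = 0
∇²g = 12*x
At (-3, 2): -36.

-36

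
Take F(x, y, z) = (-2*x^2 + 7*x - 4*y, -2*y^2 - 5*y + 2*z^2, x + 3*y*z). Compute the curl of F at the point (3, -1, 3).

(-3, -1, 4)

(∇×F)₁ = ∂F₃/∂y − ∂F₂/∂z = -z
(∇×F)₂ = ∂F₁/∂z − ∂F₃/∂x = -1
(∇×F)₃ = ∂F₂/∂x − ∂F₁/∂y = 4
∇×F = (-z, -1, 4)
At (3, -1, 3): (-3, -1, 4).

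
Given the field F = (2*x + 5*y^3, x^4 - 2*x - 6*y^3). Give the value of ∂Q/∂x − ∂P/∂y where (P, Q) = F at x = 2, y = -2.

-30

∂F₂/∂x = 4*x^3 - 2
∂F₁/∂y = 15*y^2
Scalar curl = 4*x^3 - 15*y^2 - 2
At (2, -2): -30.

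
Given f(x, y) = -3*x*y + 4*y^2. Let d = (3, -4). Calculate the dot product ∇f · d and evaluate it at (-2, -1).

∂f/∂x = -3*y
∂f/∂y = -3*x + 8*y
∇f at (-2, -1) = (3, -2)
∇f · d = (3)(3) + (-2)(-4) = 17

17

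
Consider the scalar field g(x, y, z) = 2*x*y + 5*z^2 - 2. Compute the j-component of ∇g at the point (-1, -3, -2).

-2

(∇g)_2 = ∂g/∂y = 2*x
At (-1, -3, -2): -2.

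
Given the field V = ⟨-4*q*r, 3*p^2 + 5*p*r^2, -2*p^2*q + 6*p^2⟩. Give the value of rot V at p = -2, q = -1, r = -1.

(-28, 36, -11)

(∇×V)₁ = ∂V₃/∂q − ∂V₂/∂r = -2*p^2 - 10*p*r
(∇×V)₂ = ∂V₁/∂r − ∂V₃/∂p = 4*p*q - 12*p - 4*q
(∇×V)₃ = ∂V₂/∂p − ∂V₁/∂q = 6*p + 5*r^2 + 4*r
∇×V = (-2*p^2 - 10*p*r, 4*p*q - 12*p - 4*q, 6*p + 5*r^2 + 4*r)
At (-2, -1, -1): (-28, 36, -11).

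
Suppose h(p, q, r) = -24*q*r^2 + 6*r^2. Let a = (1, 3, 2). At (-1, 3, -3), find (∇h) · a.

144

∂h/∂p = 0
∂h/∂q = -24*r^2
∂h/∂r = -48*q*r + 12*r
∇h at (-1, 3, -3) = (0, -216, 396)
∇h · a = (0)(1) + (-216)(3) + (396)(2) = 144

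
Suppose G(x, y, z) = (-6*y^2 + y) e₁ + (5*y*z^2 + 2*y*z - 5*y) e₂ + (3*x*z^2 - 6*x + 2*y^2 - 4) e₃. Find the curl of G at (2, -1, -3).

(∇×G)₁ = ∂G₃/∂y − ∂G₂/∂z = -10*y*z + 2*y
(∇×G)₂ = ∂G₁/∂z − ∂G₃/∂x = -3*z^2 + 6
(∇×G)₃ = ∂G₂/∂x − ∂G₁/∂y = 12*y - 1
∇×G = (-10*y*z + 2*y, -3*z^2 + 6, 12*y - 1)
At (2, -1, -3): (-32, -21, -13).

(-32, -21, -13)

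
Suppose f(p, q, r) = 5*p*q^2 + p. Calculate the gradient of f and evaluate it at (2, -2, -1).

∂f/∂p = 5*q^2 + 1
∂f/∂q = 10*p*q
∂f/∂r = 0
∇f = (5*q^2 + 1, 10*p*q, 0)
At (2, -2, -1): (21, -40, 0).

(21, -40, 0)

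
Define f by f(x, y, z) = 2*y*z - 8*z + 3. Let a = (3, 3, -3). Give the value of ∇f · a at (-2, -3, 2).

∂f/∂x = 0
∂f/∂y = 2*z
∂f/∂z = 2*y - 8
∇f at (-2, -3, 2) = (0, 4, -14)
∇f · a = (0)(3) + (4)(3) + (-14)(-3) = 54

54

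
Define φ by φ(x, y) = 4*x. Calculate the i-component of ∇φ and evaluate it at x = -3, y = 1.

(∇φ)_1 = ∂φ/∂x = 4
At (-3, 1): 4.

4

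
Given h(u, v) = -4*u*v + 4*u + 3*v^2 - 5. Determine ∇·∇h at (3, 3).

∂²h/∂u² = 0
∂²h/∂v² = 6
∇²h = 6
At (3, 3): 6.

6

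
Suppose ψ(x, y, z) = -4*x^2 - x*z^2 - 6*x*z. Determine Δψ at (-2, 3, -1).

∂²ψ/∂x² = -8
∂²ψ/∂y² = 0
∂²ψ/∂z² = -2*x
∇²ψ = -2*x - 8
At (-2, 3, -1): -4.

-4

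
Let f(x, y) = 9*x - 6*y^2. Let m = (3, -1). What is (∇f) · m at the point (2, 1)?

39

∂f/∂x = 9
∂f/∂y = -12*y
∇f at (2, 1) = (9, -12)
∇f · m = (9)(3) + (-12)(-1) = 39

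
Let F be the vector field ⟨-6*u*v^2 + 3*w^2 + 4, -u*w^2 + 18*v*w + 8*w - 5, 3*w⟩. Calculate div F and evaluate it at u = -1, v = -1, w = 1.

∂F₁/∂u = -6*v^2
∂F₂/∂v = 18*w
∂F₃/∂w = 3
∇·F = -6*v^2 + 18*w + 3
At (-1, -1, 1): 15.

15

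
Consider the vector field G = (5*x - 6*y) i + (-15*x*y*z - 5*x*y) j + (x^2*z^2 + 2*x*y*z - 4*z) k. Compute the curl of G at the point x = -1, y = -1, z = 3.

(9, 24, 56)

(∇×G)₁ = ∂G₃/∂y − ∂G₂/∂z = 15*x*y + 2*x*z
(∇×G)₂ = ∂G₁/∂z − ∂G₃/∂x = -2*x*z^2 - 2*y*z
(∇×G)₃ = ∂G₂/∂x − ∂G₁/∂y = -15*y*z - 5*y + 6
∇×G = (15*x*y + 2*x*z, -2*x*z^2 - 2*y*z, -15*y*z - 5*y + 6)
At (-1, -1, 3): (9, 24, 56).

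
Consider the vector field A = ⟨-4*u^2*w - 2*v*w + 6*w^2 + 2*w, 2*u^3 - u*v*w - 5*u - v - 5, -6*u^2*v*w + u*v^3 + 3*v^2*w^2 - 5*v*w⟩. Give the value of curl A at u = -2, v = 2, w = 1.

(-45, -62, 19)

(∇×A)₁ = ∂A₃/∂v − ∂A₂/∂w = -6*u^2*w + 3*u*v^2 + u*v + 6*v*w^2 - 5*w
(∇×A)₂ = ∂A₁/∂w − ∂A₃/∂u = -4*u^2 + 12*u*v*w - v^3 - 2*v + 12*w + 2
(∇×A)₃ = ∂A₂/∂u − ∂A₁/∂v = 6*u^2 - v*w + 2*w - 5
∇×A = (-6*u^2*w + 3*u*v^2 + u*v + 6*v*w^2 - 5*w, -4*u^2 + 12*u*v*w - v^3 - 2*v + 12*w + 2, 6*u^2 - v*w + 2*w - 5)
At (-2, 2, 1): (-45, -62, 19).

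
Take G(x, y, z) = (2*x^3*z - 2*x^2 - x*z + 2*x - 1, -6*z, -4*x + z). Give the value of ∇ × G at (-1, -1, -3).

(∇×G)₁ = ∂G₃/∂y − ∂G₂/∂z = 6
(∇×G)₂ = ∂G₁/∂z − ∂G₃/∂x = 2*x^3 - x + 4
(∇×G)₃ = ∂G₂/∂x − ∂G₁/∂y = 0
∇×G = (6, 2*x^3 - x + 4, 0)
At (-1, -1, -3): (6, 3, 0).

(6, 3, 0)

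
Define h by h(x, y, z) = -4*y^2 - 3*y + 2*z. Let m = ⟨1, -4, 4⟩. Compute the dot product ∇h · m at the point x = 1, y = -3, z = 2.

-76

∂h/∂x = 0
∂h/∂y = -8*y - 3
∂h/∂z = 2
∇h at (1, -3, 2) = (0, 21, 2)
∇h · m = (0)(1) + (21)(-4) + (2)(4) = -76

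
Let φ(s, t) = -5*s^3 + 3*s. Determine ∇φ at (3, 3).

(-132, 0)

∂φ/∂s = -15*s^2 + 3
∂φ/∂t = 0
∇φ = (-15*s^2 + 3, 0)
At (3, 3): (-132, 0).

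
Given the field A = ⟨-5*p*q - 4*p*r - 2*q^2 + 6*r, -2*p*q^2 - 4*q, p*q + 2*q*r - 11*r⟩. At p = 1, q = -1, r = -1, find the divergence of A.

∂A₁/∂p = -5*q - 4*r
∂A₂/∂q = -4*p*q - 4
∂A₃/∂r = 2*q - 11
∇·A = -4*p*q - 3*q - 4*r - 15
At (1, -1, -1): -4.

-4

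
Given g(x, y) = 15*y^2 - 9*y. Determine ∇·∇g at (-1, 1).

∂²g/∂x² = 0
∂²g/∂y² = 30
∇²g = 30
At (-1, 1): 30.

30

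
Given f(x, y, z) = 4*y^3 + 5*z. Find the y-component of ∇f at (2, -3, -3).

(∇f)_2 = ∂f/∂y = 12*y^2
At (2, -3, -3): 108.

108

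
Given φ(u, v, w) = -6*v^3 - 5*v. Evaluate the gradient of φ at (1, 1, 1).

∂φ/∂u = 0
∂φ/∂v = -18*v^2 - 5
∂φ/∂w = 0
∇φ = (0, -18*v^2 - 5, 0)
At (1, 1, 1): (0, -23, 0).

(0, -23, 0)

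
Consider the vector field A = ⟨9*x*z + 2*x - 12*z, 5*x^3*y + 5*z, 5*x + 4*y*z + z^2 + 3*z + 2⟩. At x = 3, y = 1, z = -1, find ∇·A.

∂A₁/∂x = 9*z + 2
∂A₂/∂y = 5*x^3
∂A₃/∂z = 4*y + 2*z + 3
∇·A = 5*x^3 + 4*y + 11*z + 5
At (3, 1, -1): 133.

133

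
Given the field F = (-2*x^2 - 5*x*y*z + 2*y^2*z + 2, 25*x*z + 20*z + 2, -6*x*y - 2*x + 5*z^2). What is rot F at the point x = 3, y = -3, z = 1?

(∇×F)₁ = ∂F₃/∂y − ∂F₂/∂z = -31*x - 20
(∇×F)₂ = ∂F₁/∂z − ∂F₃/∂x = -5*x*y + 2*y^2 + 6*y + 2
(∇×F)₃ = ∂F₂/∂x − ∂F₁/∂y = 5*x*z - 4*y*z + 25*z
∇×F = (-31*x - 20, -5*x*y + 2*y^2 + 6*y + 2, 5*x*z - 4*y*z + 25*z)
At (3, -3, 1): (-113, 47, 52).

(-113, 47, 52)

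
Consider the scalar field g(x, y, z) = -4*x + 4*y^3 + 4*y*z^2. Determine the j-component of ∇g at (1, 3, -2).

(∇g)_2 = ∂g/∂y = 12*y^2 + 4*z^2
At (1, 3, -2): 124.

124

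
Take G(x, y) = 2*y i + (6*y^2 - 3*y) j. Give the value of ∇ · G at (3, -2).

∂G₁/∂x = 0
∂G₂/∂y = 12*y - 3
∇·G = 12*y - 3
At (3, -2): -27.

-27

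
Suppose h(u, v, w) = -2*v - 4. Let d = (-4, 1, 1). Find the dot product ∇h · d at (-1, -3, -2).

∂h/∂u = 0
∂h/∂v = -2
∂h/∂w = 0
∇h at (-1, -3, -2) = (0, -2, 0)
∇h · d = (0)(-4) + (-2)(1) + (0)(1) = -2

-2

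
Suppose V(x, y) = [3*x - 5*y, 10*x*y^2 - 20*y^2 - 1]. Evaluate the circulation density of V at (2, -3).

95

∂V₂/∂x = 10*y^2
∂V₁/∂y = -5
Scalar curl = 10*y^2 + 5
At (2, -3): 95.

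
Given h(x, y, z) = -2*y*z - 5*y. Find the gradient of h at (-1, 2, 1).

∂h/∂x = 0
∂h/∂y = -2*z - 5
∂h/∂z = -2*y
∇h = (0, -2*z - 5, -2*y)
At (-1, 2, 1): (0, -7, -4).

(0, -7, -4)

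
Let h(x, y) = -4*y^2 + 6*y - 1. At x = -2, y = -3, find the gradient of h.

(0, 30)

∂h/∂x = 0
∂h/∂y = -8*y + 6
∇h = (0, -8*y + 6)
At (-2, -3): (0, 30).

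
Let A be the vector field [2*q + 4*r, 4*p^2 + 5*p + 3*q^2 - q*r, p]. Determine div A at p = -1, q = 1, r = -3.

∂A₁/∂p = 0
∂A₂/∂q = 6*q - r
∂A₃/∂r = 0
∇·A = 6*q - r
At (-1, 1, -3): 9.

9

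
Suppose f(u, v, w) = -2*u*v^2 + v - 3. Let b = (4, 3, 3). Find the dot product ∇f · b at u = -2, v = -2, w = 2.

∂f/∂u = -2*v^2
∂f/∂v = -4*u*v + 1
∂f/∂w = 0
∇f at (-2, -2, 2) = (-8, -15, 0)
∇f · b = (-8)(4) + (-15)(3) + (0)(3) = -77

-77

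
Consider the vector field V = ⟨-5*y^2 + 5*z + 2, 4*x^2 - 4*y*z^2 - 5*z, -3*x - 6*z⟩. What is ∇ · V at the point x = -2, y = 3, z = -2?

-22

∂V₁/∂x = 0
∂V₂/∂y = -4*z^2
∂V₃/∂z = -6
∇·V = -4*z^2 - 6
At (-2, 3, -2): -22.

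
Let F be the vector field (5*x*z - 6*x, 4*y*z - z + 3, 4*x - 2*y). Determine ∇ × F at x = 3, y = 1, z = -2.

(-5, 11, 0)

(∇×F)₁ = ∂F₃/∂y − ∂F₂/∂z = -4*y - 1
(∇×F)₂ = ∂F₁/∂z − ∂F₃/∂x = 5*x - 4
(∇×F)₃ = ∂F₂/∂x − ∂F₁/∂y = 0
∇×F = (-4*y - 1, 5*x - 4, 0)
At (3, 1, -2): (-5, 11, 0).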